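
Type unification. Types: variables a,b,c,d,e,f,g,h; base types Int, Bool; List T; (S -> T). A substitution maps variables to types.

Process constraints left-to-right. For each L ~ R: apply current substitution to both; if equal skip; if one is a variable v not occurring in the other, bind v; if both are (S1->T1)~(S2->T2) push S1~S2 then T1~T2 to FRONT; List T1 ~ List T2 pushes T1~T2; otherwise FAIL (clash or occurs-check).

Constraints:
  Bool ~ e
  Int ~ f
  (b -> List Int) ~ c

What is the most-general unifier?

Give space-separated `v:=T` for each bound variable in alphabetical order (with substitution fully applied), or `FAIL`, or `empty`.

step 1: unify Bool ~ e  [subst: {-} | 2 pending]
  bind e := Bool
step 2: unify Int ~ f  [subst: {e:=Bool} | 1 pending]
  bind f := Int
step 3: unify (b -> List Int) ~ c  [subst: {e:=Bool, f:=Int} | 0 pending]
  bind c := (b -> List Int)

Answer: c:=(b -> List Int) e:=Bool f:=Int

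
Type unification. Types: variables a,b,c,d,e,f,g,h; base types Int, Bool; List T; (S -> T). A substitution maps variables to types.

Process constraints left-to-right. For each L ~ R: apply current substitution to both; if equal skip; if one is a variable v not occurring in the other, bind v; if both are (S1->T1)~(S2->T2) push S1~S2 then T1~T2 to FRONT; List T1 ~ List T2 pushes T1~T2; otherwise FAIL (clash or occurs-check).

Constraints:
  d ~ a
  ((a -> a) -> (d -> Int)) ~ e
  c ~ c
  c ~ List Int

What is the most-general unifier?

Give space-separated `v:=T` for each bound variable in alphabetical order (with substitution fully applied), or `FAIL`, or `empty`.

Answer: c:=List Int d:=a e:=((a -> a) -> (a -> Int))

Derivation:
step 1: unify d ~ a  [subst: {-} | 3 pending]
  bind d := a
step 2: unify ((a -> a) -> (a -> Int)) ~ e  [subst: {d:=a} | 2 pending]
  bind e := ((a -> a) -> (a -> Int))
step 3: unify c ~ c  [subst: {d:=a, e:=((a -> a) -> (a -> Int))} | 1 pending]
  -> identical, skip
step 4: unify c ~ List Int  [subst: {d:=a, e:=((a -> a) -> (a -> Int))} | 0 pending]
  bind c := List Int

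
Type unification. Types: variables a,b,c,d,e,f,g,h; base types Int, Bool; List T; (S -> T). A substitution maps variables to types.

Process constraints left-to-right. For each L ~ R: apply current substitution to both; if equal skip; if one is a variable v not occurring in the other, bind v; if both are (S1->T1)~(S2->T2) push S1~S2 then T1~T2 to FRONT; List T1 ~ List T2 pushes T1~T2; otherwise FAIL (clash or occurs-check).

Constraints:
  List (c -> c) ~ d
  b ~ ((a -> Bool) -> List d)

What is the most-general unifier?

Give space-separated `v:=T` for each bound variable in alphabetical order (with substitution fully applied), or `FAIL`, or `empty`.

Answer: b:=((a -> Bool) -> List List (c -> c)) d:=List (c -> c)

Derivation:
step 1: unify List (c -> c) ~ d  [subst: {-} | 1 pending]
  bind d := List (c -> c)
step 2: unify b ~ ((a -> Bool) -> List List (c -> c))  [subst: {d:=List (c -> c)} | 0 pending]
  bind b := ((a -> Bool) -> List List (c -> c))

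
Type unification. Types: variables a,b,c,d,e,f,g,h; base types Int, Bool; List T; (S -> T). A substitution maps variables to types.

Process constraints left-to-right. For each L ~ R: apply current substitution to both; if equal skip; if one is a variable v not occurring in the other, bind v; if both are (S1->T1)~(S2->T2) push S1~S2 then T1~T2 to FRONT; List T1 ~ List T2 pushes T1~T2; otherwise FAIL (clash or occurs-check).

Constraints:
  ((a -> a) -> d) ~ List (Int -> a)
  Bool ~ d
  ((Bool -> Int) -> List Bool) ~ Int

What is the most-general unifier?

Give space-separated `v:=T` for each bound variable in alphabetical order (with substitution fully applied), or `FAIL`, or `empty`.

step 1: unify ((a -> a) -> d) ~ List (Int -> a)  [subst: {-} | 2 pending]
  clash: ((a -> a) -> d) vs List (Int -> a)

Answer: FAIL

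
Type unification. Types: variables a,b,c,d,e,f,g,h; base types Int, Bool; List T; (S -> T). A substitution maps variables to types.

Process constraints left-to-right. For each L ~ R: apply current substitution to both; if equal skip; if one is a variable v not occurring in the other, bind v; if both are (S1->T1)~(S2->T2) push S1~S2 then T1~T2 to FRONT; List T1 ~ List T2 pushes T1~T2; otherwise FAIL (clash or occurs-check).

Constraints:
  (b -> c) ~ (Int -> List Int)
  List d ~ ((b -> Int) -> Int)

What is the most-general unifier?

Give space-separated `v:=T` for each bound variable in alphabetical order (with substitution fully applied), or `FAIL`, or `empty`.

Answer: FAIL

Derivation:
step 1: unify (b -> c) ~ (Int -> List Int)  [subst: {-} | 1 pending]
  -> decompose arrow: push b~Int, c~List Int
step 2: unify b ~ Int  [subst: {-} | 2 pending]
  bind b := Int
step 3: unify c ~ List Int  [subst: {b:=Int} | 1 pending]
  bind c := List Int
step 4: unify List d ~ ((Int -> Int) -> Int)  [subst: {b:=Int, c:=List Int} | 0 pending]
  clash: List d vs ((Int -> Int) -> Int)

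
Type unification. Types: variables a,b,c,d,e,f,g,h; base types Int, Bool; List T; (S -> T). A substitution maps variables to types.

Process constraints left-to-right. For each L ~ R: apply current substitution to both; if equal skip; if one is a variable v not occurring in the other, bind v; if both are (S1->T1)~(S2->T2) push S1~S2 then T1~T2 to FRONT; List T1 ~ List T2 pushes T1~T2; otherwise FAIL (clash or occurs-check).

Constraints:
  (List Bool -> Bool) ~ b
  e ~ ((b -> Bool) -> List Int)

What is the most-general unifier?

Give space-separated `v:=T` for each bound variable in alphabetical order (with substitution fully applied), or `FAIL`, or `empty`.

Answer: b:=(List Bool -> Bool) e:=(((List Bool -> Bool) -> Bool) -> List Int)

Derivation:
step 1: unify (List Bool -> Bool) ~ b  [subst: {-} | 1 pending]
  bind b := (List Bool -> Bool)
step 2: unify e ~ (((List Bool -> Bool) -> Bool) -> List Int)  [subst: {b:=(List Bool -> Bool)} | 0 pending]
  bind e := (((List Bool -> Bool) -> Bool) -> List Int)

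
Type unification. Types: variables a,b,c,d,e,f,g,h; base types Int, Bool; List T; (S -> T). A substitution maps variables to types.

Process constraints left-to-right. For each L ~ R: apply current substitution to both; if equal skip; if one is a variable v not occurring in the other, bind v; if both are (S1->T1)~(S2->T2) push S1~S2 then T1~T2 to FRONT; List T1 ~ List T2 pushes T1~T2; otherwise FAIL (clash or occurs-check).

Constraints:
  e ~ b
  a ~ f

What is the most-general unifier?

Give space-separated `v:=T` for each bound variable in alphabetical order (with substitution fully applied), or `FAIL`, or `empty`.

Answer: a:=f e:=b

Derivation:
step 1: unify e ~ b  [subst: {-} | 1 pending]
  bind e := b
step 2: unify a ~ f  [subst: {e:=b} | 0 pending]
  bind a := f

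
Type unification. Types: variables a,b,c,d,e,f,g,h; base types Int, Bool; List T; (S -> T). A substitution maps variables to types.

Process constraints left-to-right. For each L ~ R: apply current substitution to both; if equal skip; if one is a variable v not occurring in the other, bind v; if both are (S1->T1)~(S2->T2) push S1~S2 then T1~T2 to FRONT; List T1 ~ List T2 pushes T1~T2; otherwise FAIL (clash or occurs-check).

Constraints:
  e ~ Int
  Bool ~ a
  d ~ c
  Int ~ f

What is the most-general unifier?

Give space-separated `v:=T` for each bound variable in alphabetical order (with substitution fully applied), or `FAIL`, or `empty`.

step 1: unify e ~ Int  [subst: {-} | 3 pending]
  bind e := Int
step 2: unify Bool ~ a  [subst: {e:=Int} | 2 pending]
  bind a := Bool
step 3: unify d ~ c  [subst: {e:=Int, a:=Bool} | 1 pending]
  bind d := c
step 4: unify Int ~ f  [subst: {e:=Int, a:=Bool, d:=c} | 0 pending]
  bind f := Int

Answer: a:=Bool d:=c e:=Int f:=Int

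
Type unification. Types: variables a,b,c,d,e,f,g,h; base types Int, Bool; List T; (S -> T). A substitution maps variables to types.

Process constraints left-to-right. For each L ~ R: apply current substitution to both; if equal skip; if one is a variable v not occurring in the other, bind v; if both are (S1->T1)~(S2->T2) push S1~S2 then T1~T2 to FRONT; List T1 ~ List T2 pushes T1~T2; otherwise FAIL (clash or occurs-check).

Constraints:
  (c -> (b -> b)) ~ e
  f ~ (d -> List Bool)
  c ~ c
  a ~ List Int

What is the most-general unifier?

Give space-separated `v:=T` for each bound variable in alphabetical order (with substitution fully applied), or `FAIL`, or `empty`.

step 1: unify (c -> (b -> b)) ~ e  [subst: {-} | 3 pending]
  bind e := (c -> (b -> b))
step 2: unify f ~ (d -> List Bool)  [subst: {e:=(c -> (b -> b))} | 2 pending]
  bind f := (d -> List Bool)
step 3: unify c ~ c  [subst: {e:=(c -> (b -> b)), f:=(d -> List Bool)} | 1 pending]
  -> identical, skip
step 4: unify a ~ List Int  [subst: {e:=(c -> (b -> b)), f:=(d -> List Bool)} | 0 pending]
  bind a := List Int

Answer: a:=List Int e:=(c -> (b -> b)) f:=(d -> List Bool)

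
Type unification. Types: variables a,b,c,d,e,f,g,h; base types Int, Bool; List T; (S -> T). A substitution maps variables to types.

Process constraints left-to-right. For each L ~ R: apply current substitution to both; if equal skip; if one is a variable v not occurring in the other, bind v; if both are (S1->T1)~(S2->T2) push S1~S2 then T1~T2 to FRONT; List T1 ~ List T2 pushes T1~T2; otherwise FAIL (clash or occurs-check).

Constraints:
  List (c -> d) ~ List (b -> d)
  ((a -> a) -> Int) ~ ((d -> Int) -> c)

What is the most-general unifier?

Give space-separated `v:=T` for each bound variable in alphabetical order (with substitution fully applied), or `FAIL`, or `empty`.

step 1: unify List (c -> d) ~ List (b -> d)  [subst: {-} | 1 pending]
  -> decompose List: push (c -> d)~(b -> d)
step 2: unify (c -> d) ~ (b -> d)  [subst: {-} | 1 pending]
  -> decompose arrow: push c~b, d~d
step 3: unify c ~ b  [subst: {-} | 2 pending]
  bind c := b
step 4: unify d ~ d  [subst: {c:=b} | 1 pending]
  -> identical, skip
step 5: unify ((a -> a) -> Int) ~ ((d -> Int) -> b)  [subst: {c:=b} | 0 pending]
  -> decompose arrow: push (a -> a)~(d -> Int), Int~b
step 6: unify (a -> a) ~ (d -> Int)  [subst: {c:=b} | 1 pending]
  -> decompose arrow: push a~d, a~Int
step 7: unify a ~ d  [subst: {c:=b} | 2 pending]
  bind a := d
step 8: unify d ~ Int  [subst: {c:=b, a:=d} | 1 pending]
  bind d := Int
step 9: unify Int ~ b  [subst: {c:=b, a:=d, d:=Int} | 0 pending]
  bind b := Int

Answer: a:=Int b:=Int c:=Int d:=Int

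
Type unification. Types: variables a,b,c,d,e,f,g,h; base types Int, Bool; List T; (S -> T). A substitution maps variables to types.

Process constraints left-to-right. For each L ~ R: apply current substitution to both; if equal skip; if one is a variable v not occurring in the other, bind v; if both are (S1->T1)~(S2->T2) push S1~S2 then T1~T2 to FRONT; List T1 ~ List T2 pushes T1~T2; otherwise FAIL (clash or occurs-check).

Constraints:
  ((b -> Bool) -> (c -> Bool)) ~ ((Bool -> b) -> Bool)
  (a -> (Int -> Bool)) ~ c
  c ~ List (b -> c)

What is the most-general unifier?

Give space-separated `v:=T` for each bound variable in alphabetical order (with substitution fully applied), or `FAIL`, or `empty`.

Answer: FAIL

Derivation:
step 1: unify ((b -> Bool) -> (c -> Bool)) ~ ((Bool -> b) -> Bool)  [subst: {-} | 2 pending]
  -> decompose arrow: push (b -> Bool)~(Bool -> b), (c -> Bool)~Bool
step 2: unify (b -> Bool) ~ (Bool -> b)  [subst: {-} | 3 pending]
  -> decompose arrow: push b~Bool, Bool~b
step 3: unify b ~ Bool  [subst: {-} | 4 pending]
  bind b := Bool
step 4: unify Bool ~ Bool  [subst: {b:=Bool} | 3 pending]
  -> identical, skip
step 5: unify (c -> Bool) ~ Bool  [subst: {b:=Bool} | 2 pending]
  clash: (c -> Bool) vs Bool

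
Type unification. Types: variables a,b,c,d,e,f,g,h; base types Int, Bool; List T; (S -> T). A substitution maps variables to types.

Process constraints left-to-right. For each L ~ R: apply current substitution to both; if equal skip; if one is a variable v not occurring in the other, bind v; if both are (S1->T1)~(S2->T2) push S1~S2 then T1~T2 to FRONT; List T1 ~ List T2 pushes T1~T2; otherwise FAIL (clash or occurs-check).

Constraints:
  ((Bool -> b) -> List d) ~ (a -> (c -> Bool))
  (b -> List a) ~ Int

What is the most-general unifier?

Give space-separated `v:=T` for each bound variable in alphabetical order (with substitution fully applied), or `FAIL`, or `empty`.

step 1: unify ((Bool -> b) -> List d) ~ (a -> (c -> Bool))  [subst: {-} | 1 pending]
  -> decompose arrow: push (Bool -> b)~a, List d~(c -> Bool)
step 2: unify (Bool -> b) ~ a  [subst: {-} | 2 pending]
  bind a := (Bool -> b)
step 3: unify List d ~ (c -> Bool)  [subst: {a:=(Bool -> b)} | 1 pending]
  clash: List d vs (c -> Bool)

Answer: FAIL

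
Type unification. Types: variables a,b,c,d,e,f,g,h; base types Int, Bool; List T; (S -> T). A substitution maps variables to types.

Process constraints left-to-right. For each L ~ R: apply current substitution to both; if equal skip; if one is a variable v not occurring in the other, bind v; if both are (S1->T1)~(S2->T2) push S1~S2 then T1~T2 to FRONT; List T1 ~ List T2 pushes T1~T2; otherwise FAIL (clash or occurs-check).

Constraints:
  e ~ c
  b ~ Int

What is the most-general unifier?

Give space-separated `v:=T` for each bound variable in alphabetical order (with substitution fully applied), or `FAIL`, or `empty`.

Answer: b:=Int e:=c

Derivation:
step 1: unify e ~ c  [subst: {-} | 1 pending]
  bind e := c
step 2: unify b ~ Int  [subst: {e:=c} | 0 pending]
  bind b := Int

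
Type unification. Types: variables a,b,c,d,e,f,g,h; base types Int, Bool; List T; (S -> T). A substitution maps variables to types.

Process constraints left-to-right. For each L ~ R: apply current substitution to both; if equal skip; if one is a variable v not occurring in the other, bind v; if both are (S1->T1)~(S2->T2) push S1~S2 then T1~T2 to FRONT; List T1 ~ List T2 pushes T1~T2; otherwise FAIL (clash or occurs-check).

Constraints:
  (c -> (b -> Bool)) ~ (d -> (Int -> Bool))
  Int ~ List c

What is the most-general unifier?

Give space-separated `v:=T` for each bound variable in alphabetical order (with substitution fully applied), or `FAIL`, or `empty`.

Answer: FAIL

Derivation:
step 1: unify (c -> (b -> Bool)) ~ (d -> (Int -> Bool))  [subst: {-} | 1 pending]
  -> decompose arrow: push c~d, (b -> Bool)~(Int -> Bool)
step 2: unify c ~ d  [subst: {-} | 2 pending]
  bind c := d
step 3: unify (b -> Bool) ~ (Int -> Bool)  [subst: {c:=d} | 1 pending]
  -> decompose arrow: push b~Int, Bool~Bool
step 4: unify b ~ Int  [subst: {c:=d} | 2 pending]
  bind b := Int
step 5: unify Bool ~ Bool  [subst: {c:=d, b:=Int} | 1 pending]
  -> identical, skip
step 6: unify Int ~ List d  [subst: {c:=d, b:=Int} | 0 pending]
  clash: Int vs List d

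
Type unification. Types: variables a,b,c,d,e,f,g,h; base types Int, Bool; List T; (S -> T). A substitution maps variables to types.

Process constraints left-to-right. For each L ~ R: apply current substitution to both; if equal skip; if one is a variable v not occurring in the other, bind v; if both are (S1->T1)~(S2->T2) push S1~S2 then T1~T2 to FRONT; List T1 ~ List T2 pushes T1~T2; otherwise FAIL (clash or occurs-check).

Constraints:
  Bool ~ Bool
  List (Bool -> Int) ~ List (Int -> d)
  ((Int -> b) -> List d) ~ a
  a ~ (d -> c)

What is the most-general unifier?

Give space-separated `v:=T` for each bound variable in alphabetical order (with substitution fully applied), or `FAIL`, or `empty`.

Answer: FAIL

Derivation:
step 1: unify Bool ~ Bool  [subst: {-} | 3 pending]
  -> identical, skip
step 2: unify List (Bool -> Int) ~ List (Int -> d)  [subst: {-} | 2 pending]
  -> decompose List: push (Bool -> Int)~(Int -> d)
step 3: unify (Bool -> Int) ~ (Int -> d)  [subst: {-} | 2 pending]
  -> decompose arrow: push Bool~Int, Int~d
step 4: unify Bool ~ Int  [subst: {-} | 3 pending]
  clash: Bool vs Int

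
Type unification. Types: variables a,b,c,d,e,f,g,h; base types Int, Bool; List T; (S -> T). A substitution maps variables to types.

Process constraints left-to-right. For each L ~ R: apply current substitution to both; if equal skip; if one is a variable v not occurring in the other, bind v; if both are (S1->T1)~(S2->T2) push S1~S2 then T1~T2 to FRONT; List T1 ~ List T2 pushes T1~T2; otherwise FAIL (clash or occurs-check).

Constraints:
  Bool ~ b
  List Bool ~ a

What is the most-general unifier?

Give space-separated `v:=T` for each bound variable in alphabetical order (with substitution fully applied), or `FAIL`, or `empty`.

step 1: unify Bool ~ b  [subst: {-} | 1 pending]
  bind b := Bool
step 2: unify List Bool ~ a  [subst: {b:=Bool} | 0 pending]
  bind a := List Bool

Answer: a:=List Bool b:=Bool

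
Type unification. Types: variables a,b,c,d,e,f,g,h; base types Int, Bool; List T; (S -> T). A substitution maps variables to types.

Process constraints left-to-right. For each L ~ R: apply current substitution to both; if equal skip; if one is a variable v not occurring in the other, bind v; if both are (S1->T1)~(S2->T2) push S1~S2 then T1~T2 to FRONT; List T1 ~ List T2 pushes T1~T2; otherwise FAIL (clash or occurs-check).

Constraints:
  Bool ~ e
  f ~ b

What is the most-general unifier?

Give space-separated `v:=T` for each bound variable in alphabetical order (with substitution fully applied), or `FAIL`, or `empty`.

Answer: e:=Bool f:=b

Derivation:
step 1: unify Bool ~ e  [subst: {-} | 1 pending]
  bind e := Bool
step 2: unify f ~ b  [subst: {e:=Bool} | 0 pending]
  bind f := b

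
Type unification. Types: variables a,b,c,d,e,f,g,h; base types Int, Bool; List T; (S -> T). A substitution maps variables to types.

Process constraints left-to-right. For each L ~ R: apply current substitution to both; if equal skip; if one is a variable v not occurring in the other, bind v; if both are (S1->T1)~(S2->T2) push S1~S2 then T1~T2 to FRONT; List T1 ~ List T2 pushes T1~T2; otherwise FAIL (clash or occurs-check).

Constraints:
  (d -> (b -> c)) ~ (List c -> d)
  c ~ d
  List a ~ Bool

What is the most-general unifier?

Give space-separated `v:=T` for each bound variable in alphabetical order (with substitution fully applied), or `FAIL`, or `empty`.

step 1: unify (d -> (b -> c)) ~ (List c -> d)  [subst: {-} | 2 pending]
  -> decompose arrow: push d~List c, (b -> c)~d
step 2: unify d ~ List c  [subst: {-} | 3 pending]
  bind d := List c
step 3: unify (b -> c) ~ List c  [subst: {d:=List c} | 2 pending]
  clash: (b -> c) vs List c

Answer: FAIL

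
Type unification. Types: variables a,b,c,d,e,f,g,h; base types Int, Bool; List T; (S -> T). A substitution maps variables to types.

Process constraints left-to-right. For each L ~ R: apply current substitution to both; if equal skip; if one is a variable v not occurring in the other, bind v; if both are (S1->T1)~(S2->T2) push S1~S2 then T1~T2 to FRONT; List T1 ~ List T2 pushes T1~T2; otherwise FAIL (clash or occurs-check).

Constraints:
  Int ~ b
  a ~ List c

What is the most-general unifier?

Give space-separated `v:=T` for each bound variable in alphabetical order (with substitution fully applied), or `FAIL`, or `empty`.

Answer: a:=List c b:=Int

Derivation:
step 1: unify Int ~ b  [subst: {-} | 1 pending]
  bind b := Int
step 2: unify a ~ List c  [subst: {b:=Int} | 0 pending]
  bind a := List c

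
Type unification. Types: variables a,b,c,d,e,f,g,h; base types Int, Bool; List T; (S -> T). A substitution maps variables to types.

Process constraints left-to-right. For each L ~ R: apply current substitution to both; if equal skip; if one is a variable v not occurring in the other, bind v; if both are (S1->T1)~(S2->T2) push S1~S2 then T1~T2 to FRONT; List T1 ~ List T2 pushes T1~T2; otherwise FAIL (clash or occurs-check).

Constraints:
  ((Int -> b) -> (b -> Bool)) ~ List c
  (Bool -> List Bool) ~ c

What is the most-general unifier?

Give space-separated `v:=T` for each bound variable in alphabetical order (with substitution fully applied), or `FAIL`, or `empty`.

step 1: unify ((Int -> b) -> (b -> Bool)) ~ List c  [subst: {-} | 1 pending]
  clash: ((Int -> b) -> (b -> Bool)) vs List c

Answer: FAIL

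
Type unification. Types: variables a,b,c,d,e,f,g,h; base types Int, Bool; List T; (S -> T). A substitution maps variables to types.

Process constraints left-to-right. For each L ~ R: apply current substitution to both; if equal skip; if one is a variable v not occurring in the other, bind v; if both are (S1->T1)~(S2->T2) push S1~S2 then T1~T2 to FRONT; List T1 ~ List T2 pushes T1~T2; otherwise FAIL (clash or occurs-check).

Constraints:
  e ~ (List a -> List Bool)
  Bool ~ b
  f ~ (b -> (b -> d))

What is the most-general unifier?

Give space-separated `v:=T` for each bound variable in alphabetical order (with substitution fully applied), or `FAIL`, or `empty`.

step 1: unify e ~ (List a -> List Bool)  [subst: {-} | 2 pending]
  bind e := (List a -> List Bool)
step 2: unify Bool ~ b  [subst: {e:=(List a -> List Bool)} | 1 pending]
  bind b := Bool
step 3: unify f ~ (Bool -> (Bool -> d))  [subst: {e:=(List a -> List Bool), b:=Bool} | 0 pending]
  bind f := (Bool -> (Bool -> d))

Answer: b:=Bool e:=(List a -> List Bool) f:=(Bool -> (Bool -> d))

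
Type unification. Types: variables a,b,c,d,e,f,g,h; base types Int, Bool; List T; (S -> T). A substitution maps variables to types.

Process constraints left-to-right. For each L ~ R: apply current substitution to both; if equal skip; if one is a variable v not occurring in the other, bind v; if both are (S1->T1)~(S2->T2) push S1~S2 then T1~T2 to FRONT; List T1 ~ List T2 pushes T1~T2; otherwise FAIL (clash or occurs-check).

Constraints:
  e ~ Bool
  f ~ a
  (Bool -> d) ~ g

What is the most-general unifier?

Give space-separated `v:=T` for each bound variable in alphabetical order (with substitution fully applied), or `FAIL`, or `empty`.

Answer: e:=Bool f:=a g:=(Bool -> d)

Derivation:
step 1: unify e ~ Bool  [subst: {-} | 2 pending]
  bind e := Bool
step 2: unify f ~ a  [subst: {e:=Bool} | 1 pending]
  bind f := a
step 3: unify (Bool -> d) ~ g  [subst: {e:=Bool, f:=a} | 0 pending]
  bind g := (Bool -> d)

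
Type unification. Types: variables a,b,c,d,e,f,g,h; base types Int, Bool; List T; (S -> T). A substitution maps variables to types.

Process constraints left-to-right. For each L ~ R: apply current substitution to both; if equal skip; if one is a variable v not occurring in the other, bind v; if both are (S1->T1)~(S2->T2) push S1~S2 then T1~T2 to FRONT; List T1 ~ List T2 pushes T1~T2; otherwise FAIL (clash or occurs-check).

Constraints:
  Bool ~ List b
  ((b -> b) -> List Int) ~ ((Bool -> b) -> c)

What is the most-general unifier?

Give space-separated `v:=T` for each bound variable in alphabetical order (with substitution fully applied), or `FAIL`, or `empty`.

Answer: FAIL

Derivation:
step 1: unify Bool ~ List b  [subst: {-} | 1 pending]
  clash: Bool vs List b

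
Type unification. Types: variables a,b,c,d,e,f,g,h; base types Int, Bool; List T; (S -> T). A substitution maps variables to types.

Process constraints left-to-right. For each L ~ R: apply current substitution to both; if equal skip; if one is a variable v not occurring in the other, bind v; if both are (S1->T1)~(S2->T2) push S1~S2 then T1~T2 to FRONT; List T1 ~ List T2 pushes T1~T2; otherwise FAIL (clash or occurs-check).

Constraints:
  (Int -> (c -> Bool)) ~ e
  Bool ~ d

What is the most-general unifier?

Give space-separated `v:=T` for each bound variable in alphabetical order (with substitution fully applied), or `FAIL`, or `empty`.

step 1: unify (Int -> (c -> Bool)) ~ e  [subst: {-} | 1 pending]
  bind e := (Int -> (c -> Bool))
step 2: unify Bool ~ d  [subst: {e:=(Int -> (c -> Bool))} | 0 pending]
  bind d := Bool

Answer: d:=Bool e:=(Int -> (c -> Bool))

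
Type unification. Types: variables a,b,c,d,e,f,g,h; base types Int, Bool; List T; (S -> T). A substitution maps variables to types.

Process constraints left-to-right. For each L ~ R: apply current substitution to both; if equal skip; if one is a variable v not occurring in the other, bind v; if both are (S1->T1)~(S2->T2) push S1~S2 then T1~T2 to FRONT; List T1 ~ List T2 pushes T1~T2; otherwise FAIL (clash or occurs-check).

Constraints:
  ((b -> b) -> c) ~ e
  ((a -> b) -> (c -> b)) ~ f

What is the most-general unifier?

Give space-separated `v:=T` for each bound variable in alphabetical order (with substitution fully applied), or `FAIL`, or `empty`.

Answer: e:=((b -> b) -> c) f:=((a -> b) -> (c -> b))

Derivation:
step 1: unify ((b -> b) -> c) ~ e  [subst: {-} | 1 pending]
  bind e := ((b -> b) -> c)
step 2: unify ((a -> b) -> (c -> b)) ~ f  [subst: {e:=((b -> b) -> c)} | 0 pending]
  bind f := ((a -> b) -> (c -> b))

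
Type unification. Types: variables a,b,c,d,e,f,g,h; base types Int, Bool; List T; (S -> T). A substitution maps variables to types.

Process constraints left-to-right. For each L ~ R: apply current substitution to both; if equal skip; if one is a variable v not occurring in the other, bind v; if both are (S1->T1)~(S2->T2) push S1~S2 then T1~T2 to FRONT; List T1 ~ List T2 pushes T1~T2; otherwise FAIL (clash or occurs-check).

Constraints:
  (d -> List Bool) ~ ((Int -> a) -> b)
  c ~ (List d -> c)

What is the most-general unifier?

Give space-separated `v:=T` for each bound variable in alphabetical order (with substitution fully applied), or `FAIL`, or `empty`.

step 1: unify (d -> List Bool) ~ ((Int -> a) -> b)  [subst: {-} | 1 pending]
  -> decompose arrow: push d~(Int -> a), List Bool~b
step 2: unify d ~ (Int -> a)  [subst: {-} | 2 pending]
  bind d := (Int -> a)
step 3: unify List Bool ~ b  [subst: {d:=(Int -> a)} | 1 pending]
  bind b := List Bool
step 4: unify c ~ (List (Int -> a) -> c)  [subst: {d:=(Int -> a), b:=List Bool} | 0 pending]
  occurs-check fail: c in (List (Int -> a) -> c)

Answer: FAIL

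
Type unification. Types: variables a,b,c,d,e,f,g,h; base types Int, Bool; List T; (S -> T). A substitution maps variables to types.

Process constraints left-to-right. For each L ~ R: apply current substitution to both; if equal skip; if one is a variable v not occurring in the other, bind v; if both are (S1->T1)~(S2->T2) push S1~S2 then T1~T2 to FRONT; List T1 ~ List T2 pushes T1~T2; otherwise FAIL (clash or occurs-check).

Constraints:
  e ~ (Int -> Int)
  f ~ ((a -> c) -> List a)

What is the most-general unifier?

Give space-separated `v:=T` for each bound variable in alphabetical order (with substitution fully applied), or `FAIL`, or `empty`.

step 1: unify e ~ (Int -> Int)  [subst: {-} | 1 pending]
  bind e := (Int -> Int)
step 2: unify f ~ ((a -> c) -> List a)  [subst: {e:=(Int -> Int)} | 0 pending]
  bind f := ((a -> c) -> List a)

Answer: e:=(Int -> Int) f:=((a -> c) -> List a)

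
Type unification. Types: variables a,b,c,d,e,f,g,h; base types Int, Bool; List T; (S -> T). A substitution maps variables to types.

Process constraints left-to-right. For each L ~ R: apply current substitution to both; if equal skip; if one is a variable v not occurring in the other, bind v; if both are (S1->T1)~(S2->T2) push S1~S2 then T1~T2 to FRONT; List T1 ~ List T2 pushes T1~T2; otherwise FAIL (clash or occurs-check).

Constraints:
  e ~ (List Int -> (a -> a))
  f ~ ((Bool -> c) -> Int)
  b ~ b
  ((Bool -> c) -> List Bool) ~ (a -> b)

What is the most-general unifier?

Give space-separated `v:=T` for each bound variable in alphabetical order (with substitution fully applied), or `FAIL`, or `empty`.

Answer: a:=(Bool -> c) b:=List Bool e:=(List Int -> ((Bool -> c) -> (Bool -> c))) f:=((Bool -> c) -> Int)

Derivation:
step 1: unify e ~ (List Int -> (a -> a))  [subst: {-} | 3 pending]
  bind e := (List Int -> (a -> a))
step 2: unify f ~ ((Bool -> c) -> Int)  [subst: {e:=(List Int -> (a -> a))} | 2 pending]
  bind f := ((Bool -> c) -> Int)
step 3: unify b ~ b  [subst: {e:=(List Int -> (a -> a)), f:=((Bool -> c) -> Int)} | 1 pending]
  -> identical, skip
step 4: unify ((Bool -> c) -> List Bool) ~ (a -> b)  [subst: {e:=(List Int -> (a -> a)), f:=((Bool -> c) -> Int)} | 0 pending]
  -> decompose arrow: push (Bool -> c)~a, List Bool~b
step 5: unify (Bool -> c) ~ a  [subst: {e:=(List Int -> (a -> a)), f:=((Bool -> c) -> Int)} | 1 pending]
  bind a := (Bool -> c)
step 6: unify List Bool ~ b  [subst: {e:=(List Int -> (a -> a)), f:=((Bool -> c) -> Int), a:=(Bool -> c)} | 0 pending]
  bind b := List Bool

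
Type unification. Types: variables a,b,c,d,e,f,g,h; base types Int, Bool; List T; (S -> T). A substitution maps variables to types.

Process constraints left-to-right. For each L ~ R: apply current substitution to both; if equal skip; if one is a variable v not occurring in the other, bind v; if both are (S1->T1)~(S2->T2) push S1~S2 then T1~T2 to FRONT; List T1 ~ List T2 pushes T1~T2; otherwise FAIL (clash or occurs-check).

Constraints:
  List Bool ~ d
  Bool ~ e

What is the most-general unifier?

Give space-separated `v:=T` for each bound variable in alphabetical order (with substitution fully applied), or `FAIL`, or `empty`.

Answer: d:=List Bool e:=Bool

Derivation:
step 1: unify List Bool ~ d  [subst: {-} | 1 pending]
  bind d := List Bool
step 2: unify Bool ~ e  [subst: {d:=List Bool} | 0 pending]
  bind e := Bool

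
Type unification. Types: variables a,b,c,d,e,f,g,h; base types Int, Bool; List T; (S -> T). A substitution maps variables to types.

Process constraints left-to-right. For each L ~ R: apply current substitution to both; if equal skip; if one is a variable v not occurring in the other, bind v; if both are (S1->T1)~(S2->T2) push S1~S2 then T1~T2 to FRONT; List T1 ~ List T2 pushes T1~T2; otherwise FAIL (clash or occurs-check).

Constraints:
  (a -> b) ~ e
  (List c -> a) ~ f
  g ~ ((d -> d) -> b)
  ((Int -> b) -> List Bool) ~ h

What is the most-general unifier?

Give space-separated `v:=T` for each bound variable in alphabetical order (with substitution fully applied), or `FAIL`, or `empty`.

Answer: e:=(a -> b) f:=(List c -> a) g:=((d -> d) -> b) h:=((Int -> b) -> List Bool)

Derivation:
step 1: unify (a -> b) ~ e  [subst: {-} | 3 pending]
  bind e := (a -> b)
step 2: unify (List c -> a) ~ f  [subst: {e:=(a -> b)} | 2 pending]
  bind f := (List c -> a)
step 3: unify g ~ ((d -> d) -> b)  [subst: {e:=(a -> b), f:=(List c -> a)} | 1 pending]
  bind g := ((d -> d) -> b)
step 4: unify ((Int -> b) -> List Bool) ~ h  [subst: {e:=(a -> b), f:=(List c -> a), g:=((d -> d) -> b)} | 0 pending]
  bind h := ((Int -> b) -> List Bool)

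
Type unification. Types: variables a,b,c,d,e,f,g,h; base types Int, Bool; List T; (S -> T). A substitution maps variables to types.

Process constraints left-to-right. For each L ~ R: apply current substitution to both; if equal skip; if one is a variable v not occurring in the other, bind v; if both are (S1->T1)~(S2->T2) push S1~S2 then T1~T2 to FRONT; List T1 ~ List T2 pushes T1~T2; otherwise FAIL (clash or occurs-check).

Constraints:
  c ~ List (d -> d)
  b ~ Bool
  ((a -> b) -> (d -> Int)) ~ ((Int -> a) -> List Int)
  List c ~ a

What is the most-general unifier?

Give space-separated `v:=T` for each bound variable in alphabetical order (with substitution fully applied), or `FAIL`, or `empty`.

step 1: unify c ~ List (d -> d)  [subst: {-} | 3 pending]
  bind c := List (d -> d)
step 2: unify b ~ Bool  [subst: {c:=List (d -> d)} | 2 pending]
  bind b := Bool
step 3: unify ((a -> Bool) -> (d -> Int)) ~ ((Int -> a) -> List Int)  [subst: {c:=List (d -> d), b:=Bool} | 1 pending]
  -> decompose arrow: push (a -> Bool)~(Int -> a), (d -> Int)~List Int
step 4: unify (a -> Bool) ~ (Int -> a)  [subst: {c:=List (d -> d), b:=Bool} | 2 pending]
  -> decompose arrow: push a~Int, Bool~a
step 5: unify a ~ Int  [subst: {c:=List (d -> d), b:=Bool} | 3 pending]
  bind a := Int
step 6: unify Bool ~ Int  [subst: {c:=List (d -> d), b:=Bool, a:=Int} | 2 pending]
  clash: Bool vs Int

Answer: FAIL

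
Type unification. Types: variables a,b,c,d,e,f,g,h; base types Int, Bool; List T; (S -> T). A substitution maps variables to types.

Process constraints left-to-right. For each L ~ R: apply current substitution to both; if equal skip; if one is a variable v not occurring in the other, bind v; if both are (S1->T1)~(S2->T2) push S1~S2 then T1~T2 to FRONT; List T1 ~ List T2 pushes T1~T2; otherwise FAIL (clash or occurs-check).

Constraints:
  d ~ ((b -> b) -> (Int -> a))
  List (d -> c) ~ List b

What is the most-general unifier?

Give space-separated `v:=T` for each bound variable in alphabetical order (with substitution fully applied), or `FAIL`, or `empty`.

Answer: FAIL

Derivation:
step 1: unify d ~ ((b -> b) -> (Int -> a))  [subst: {-} | 1 pending]
  bind d := ((b -> b) -> (Int -> a))
step 2: unify List (((b -> b) -> (Int -> a)) -> c) ~ List b  [subst: {d:=((b -> b) -> (Int -> a))} | 0 pending]
  -> decompose List: push (((b -> b) -> (Int -> a)) -> c)~b
step 3: unify (((b -> b) -> (Int -> a)) -> c) ~ b  [subst: {d:=((b -> b) -> (Int -> a))} | 0 pending]
  occurs-check fail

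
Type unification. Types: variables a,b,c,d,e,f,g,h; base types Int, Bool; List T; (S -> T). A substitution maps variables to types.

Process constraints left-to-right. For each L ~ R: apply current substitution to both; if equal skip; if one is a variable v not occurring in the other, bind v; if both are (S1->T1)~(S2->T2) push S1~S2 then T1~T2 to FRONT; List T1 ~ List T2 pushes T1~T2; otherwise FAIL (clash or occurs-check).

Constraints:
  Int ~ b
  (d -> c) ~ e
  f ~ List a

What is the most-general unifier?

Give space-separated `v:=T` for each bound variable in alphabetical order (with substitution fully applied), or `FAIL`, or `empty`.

step 1: unify Int ~ b  [subst: {-} | 2 pending]
  bind b := Int
step 2: unify (d -> c) ~ e  [subst: {b:=Int} | 1 pending]
  bind e := (d -> c)
step 3: unify f ~ List a  [subst: {b:=Int, e:=(d -> c)} | 0 pending]
  bind f := List a

Answer: b:=Int e:=(d -> c) f:=List a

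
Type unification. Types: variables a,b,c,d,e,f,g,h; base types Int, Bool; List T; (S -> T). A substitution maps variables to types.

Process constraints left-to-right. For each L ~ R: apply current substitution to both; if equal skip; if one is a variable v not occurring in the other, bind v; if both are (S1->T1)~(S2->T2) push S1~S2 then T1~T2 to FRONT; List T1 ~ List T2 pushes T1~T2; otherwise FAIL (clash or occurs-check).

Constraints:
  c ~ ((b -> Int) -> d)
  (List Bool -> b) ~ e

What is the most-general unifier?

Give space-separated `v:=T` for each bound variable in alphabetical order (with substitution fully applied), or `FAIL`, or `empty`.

Answer: c:=((b -> Int) -> d) e:=(List Bool -> b)

Derivation:
step 1: unify c ~ ((b -> Int) -> d)  [subst: {-} | 1 pending]
  bind c := ((b -> Int) -> d)
step 2: unify (List Bool -> b) ~ e  [subst: {c:=((b -> Int) -> d)} | 0 pending]
  bind e := (List Bool -> b)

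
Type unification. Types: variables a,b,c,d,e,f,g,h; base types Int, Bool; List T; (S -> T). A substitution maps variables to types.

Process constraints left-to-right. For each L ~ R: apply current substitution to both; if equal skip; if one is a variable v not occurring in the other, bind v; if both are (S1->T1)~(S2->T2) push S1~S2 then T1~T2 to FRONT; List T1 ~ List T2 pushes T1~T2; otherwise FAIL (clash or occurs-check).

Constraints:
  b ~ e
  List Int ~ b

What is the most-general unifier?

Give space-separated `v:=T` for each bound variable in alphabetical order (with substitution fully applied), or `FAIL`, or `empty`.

step 1: unify b ~ e  [subst: {-} | 1 pending]
  bind b := e
step 2: unify List Int ~ e  [subst: {b:=e} | 0 pending]
  bind e := List Int

Answer: b:=List Int e:=List Int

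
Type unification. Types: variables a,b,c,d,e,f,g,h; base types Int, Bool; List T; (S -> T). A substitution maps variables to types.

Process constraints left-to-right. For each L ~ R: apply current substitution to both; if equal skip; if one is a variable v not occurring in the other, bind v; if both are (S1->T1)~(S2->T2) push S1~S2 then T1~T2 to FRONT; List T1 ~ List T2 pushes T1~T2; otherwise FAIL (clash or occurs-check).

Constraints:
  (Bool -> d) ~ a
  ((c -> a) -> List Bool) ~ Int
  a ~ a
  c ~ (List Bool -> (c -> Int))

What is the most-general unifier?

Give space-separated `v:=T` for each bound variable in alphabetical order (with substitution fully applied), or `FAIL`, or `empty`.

Answer: FAIL

Derivation:
step 1: unify (Bool -> d) ~ a  [subst: {-} | 3 pending]
  bind a := (Bool -> d)
step 2: unify ((c -> (Bool -> d)) -> List Bool) ~ Int  [subst: {a:=(Bool -> d)} | 2 pending]
  clash: ((c -> (Bool -> d)) -> List Bool) vs Int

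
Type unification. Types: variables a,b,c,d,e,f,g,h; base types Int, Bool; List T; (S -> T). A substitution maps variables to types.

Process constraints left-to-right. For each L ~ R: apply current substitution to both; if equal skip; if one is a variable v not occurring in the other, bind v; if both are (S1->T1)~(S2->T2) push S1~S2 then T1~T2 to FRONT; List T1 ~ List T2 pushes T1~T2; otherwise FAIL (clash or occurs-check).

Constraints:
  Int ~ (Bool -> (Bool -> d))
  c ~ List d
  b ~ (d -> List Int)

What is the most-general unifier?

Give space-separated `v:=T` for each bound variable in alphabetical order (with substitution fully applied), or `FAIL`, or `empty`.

Answer: FAIL

Derivation:
step 1: unify Int ~ (Bool -> (Bool -> d))  [subst: {-} | 2 pending]
  clash: Int vs (Bool -> (Bool -> d))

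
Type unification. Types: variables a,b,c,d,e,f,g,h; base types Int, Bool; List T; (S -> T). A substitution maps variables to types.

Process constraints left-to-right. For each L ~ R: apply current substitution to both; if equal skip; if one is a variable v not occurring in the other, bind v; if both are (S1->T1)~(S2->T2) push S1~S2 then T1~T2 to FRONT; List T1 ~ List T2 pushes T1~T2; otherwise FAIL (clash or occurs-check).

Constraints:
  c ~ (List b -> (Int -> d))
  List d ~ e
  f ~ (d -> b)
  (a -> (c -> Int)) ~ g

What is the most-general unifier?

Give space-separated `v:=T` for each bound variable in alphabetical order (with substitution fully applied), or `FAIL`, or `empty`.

step 1: unify c ~ (List b -> (Int -> d))  [subst: {-} | 3 pending]
  bind c := (List b -> (Int -> d))
step 2: unify List d ~ e  [subst: {c:=(List b -> (Int -> d))} | 2 pending]
  bind e := List d
step 3: unify f ~ (d -> b)  [subst: {c:=(List b -> (Int -> d)), e:=List d} | 1 pending]
  bind f := (d -> b)
step 4: unify (a -> ((List b -> (Int -> d)) -> Int)) ~ g  [subst: {c:=(List b -> (Int -> d)), e:=List d, f:=(d -> b)} | 0 pending]
  bind g := (a -> ((List b -> (Int -> d)) -> Int))

Answer: c:=(List b -> (Int -> d)) e:=List d f:=(d -> b) g:=(a -> ((List b -> (Int -> d)) -> Int))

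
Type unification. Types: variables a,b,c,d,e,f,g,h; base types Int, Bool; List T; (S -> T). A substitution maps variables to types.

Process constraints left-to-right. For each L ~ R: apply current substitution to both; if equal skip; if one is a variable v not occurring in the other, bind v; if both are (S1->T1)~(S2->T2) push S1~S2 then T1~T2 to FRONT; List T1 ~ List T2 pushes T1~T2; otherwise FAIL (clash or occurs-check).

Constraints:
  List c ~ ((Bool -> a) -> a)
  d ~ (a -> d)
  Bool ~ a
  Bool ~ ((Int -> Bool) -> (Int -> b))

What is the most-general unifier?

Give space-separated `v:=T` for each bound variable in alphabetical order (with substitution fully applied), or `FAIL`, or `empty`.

step 1: unify List c ~ ((Bool -> a) -> a)  [subst: {-} | 3 pending]
  clash: List c vs ((Bool -> a) -> a)

Answer: FAIL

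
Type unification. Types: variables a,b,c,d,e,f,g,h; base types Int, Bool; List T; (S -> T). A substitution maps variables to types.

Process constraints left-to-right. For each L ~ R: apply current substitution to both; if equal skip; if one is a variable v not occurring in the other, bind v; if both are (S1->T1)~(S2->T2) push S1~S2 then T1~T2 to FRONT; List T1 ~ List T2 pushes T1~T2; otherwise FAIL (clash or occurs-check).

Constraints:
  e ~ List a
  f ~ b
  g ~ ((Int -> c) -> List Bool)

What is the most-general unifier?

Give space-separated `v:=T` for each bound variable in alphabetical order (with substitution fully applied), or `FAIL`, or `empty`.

Answer: e:=List a f:=b g:=((Int -> c) -> List Bool)

Derivation:
step 1: unify e ~ List a  [subst: {-} | 2 pending]
  bind e := List a
step 2: unify f ~ b  [subst: {e:=List a} | 1 pending]
  bind f := b
step 3: unify g ~ ((Int -> c) -> List Bool)  [subst: {e:=List a, f:=b} | 0 pending]
  bind g := ((Int -> c) -> List Bool)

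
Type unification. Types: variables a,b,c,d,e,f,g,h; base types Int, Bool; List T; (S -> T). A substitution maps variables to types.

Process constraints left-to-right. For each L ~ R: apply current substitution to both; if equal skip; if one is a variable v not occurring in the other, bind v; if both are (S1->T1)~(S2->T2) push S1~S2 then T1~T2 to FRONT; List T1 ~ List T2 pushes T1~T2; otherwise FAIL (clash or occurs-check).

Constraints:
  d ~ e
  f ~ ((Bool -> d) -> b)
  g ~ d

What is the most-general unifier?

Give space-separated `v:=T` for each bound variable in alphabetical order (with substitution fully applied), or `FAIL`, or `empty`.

Answer: d:=e f:=((Bool -> e) -> b) g:=e

Derivation:
step 1: unify d ~ e  [subst: {-} | 2 pending]
  bind d := e
step 2: unify f ~ ((Bool -> e) -> b)  [subst: {d:=e} | 1 pending]
  bind f := ((Bool -> e) -> b)
step 3: unify g ~ e  [subst: {d:=e, f:=((Bool -> e) -> b)} | 0 pending]
  bind g := e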